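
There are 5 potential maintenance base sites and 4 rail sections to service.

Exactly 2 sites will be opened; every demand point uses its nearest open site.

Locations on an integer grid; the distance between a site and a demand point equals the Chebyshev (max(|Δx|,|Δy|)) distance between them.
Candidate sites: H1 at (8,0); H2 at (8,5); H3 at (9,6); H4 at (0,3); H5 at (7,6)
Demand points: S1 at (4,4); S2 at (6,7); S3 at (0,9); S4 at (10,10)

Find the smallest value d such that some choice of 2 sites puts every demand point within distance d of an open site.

Open {H2, H4}.
  Farthest demand point is S3 at distance 6 (to H4); all others are ≤ 6.
With {H3, H4} the worst case is 6.
With {H4, H5} the worst case is 6.
No size-2 selection achieves below 6.

6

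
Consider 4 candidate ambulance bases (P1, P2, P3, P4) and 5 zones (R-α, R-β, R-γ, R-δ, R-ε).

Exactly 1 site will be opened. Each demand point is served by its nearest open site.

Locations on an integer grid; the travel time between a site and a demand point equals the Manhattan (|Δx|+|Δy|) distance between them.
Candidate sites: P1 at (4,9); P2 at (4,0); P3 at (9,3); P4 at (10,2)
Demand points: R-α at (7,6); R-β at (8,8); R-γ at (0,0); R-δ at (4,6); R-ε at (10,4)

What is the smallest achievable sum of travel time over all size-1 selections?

33

Open {P3}.
  R-α→P3 5, R-β→P3 6, R-γ→P3 12, R-δ→P3 8, R-ε→P3 2  ⇒ total 33.
Compare {P1}: total 38.
Compare {P4}: total 39.
No size-1 selection does better; minimum is 33.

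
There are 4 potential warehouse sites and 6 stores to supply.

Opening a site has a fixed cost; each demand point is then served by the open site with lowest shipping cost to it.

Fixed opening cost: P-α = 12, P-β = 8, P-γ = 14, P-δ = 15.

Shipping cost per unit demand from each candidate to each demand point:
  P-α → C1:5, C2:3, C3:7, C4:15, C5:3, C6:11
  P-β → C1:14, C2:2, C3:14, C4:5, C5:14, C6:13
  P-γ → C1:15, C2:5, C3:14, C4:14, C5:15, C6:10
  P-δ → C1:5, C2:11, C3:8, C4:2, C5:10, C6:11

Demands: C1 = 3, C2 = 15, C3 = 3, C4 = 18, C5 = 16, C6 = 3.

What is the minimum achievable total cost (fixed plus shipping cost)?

Open {P-α, P-β, P-δ}: assign each demand point to its cheapest open site.
  C1→P-α 3×5=15, C2→P-β 15×2=30, C3→P-α 3×7=21, C4→P-δ 18×2=36, C5→P-α 16×3=48, C6→P-α 3×11=33
  shipping cost 183, fixed 35 → total 218.
Compare {P-α, P-δ}: shipping cost 198 + fixed 27 = 225.
Compare {P-α, P-β, P-γ, P-δ}: shipping cost 180 + fixed 49 = 229.
Compare {P-α, P-γ, P-δ}: shipping cost 195 + fixed 41 = 236.
All other subsets cost ≥ 225. Minimum total cost: 218.

218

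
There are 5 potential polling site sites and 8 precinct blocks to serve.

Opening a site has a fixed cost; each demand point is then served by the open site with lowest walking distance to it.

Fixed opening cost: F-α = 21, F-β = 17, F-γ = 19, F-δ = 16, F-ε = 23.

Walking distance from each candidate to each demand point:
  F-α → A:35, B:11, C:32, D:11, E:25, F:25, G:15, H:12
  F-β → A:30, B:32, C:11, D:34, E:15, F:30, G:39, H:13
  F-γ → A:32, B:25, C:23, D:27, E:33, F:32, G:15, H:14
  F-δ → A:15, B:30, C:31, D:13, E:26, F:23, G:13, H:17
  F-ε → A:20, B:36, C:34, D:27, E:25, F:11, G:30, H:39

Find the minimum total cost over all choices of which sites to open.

165

Open {F-α, F-β, F-δ}: assign each demand point to its cheapest open site.
  A→F-δ 15, B→F-α 11, C→F-β 11, D→F-α 11, E→F-β 15, F→F-δ 23, G→F-δ 13, H→F-α 12
  walking distance 111, fixed 54 → total 165.
Compare {F-β, F-δ}: walking distance 133 + fixed 33 = 166.
Compare {F-α, F-β, F-ε}: walking distance 106 + fixed 61 = 167.
Compare {F-α, F-β}: walking distance 130 + fixed 38 = 168.
All other subsets cost ≥ 166. Minimum total cost: 165.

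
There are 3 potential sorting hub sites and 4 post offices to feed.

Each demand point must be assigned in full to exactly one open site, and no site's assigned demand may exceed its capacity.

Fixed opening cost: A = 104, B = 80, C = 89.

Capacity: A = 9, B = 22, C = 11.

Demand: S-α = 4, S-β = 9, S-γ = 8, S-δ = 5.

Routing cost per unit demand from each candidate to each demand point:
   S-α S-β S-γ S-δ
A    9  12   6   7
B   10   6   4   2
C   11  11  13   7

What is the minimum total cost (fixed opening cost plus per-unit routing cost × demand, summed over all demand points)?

Open {B, C}; cheapest assignment that respects the capacities:
  B (cap 22, load 22): S-β, S-γ, S-δ — cost 9×6 + 8×4 + 5×2 = 96
  C (cap 11, load 4): S-α — cost 4×11 = 44
  Shipping 140, fixed 169 → total 309.
  Any other capacity-feasible assignment to {B, C} ships for at least 140.
Compare {A, B}: its best feasible assignment gives total 316.
Compare {A, B, C}: its best feasible assignment gives total 405.
Every other set of open sites that can feasibly serve all demand totals ≥ 316 even under its best assignment. Minimum: 309.

309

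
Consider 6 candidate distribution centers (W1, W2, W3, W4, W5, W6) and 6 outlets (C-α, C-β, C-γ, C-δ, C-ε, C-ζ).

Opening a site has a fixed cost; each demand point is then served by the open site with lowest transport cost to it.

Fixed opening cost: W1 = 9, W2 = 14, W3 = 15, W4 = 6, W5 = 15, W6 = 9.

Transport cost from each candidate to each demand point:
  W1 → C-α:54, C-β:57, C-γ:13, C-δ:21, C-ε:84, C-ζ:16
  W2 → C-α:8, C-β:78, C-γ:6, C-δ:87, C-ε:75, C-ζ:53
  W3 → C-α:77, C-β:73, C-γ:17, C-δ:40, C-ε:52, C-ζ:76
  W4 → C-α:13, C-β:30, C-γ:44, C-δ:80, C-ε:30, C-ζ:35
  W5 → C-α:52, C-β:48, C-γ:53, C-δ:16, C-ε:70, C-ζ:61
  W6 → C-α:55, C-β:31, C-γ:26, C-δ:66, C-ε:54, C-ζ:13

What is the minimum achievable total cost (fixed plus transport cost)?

138

Open {W1, W4}: assign each demand point to its cheapest open site.
  C-α→W4 13, C-β→W4 30, C-γ→W1 13, C-δ→W1 21, C-ε→W4 30, C-ζ→W1 16
  transport cost 123, fixed 15 → total 138.
Compare {W1, W2, W4}: transport cost 111 + fixed 29 = 140.
Compare {W1, W4, W6}: transport cost 120 + fixed 24 = 144.
Compare {W1, W2, W4, W6}: transport cost 108 + fixed 38 = 146.
All other subsets cost ≥ 140. Minimum total cost: 138.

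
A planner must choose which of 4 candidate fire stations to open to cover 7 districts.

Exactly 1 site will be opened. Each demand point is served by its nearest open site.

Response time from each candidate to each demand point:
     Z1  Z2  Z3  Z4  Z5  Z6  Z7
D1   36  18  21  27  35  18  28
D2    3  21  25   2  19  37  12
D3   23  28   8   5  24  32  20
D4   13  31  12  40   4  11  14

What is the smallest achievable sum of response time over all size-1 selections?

119

Open {D2}.
  Z1→D2 3, Z2→D2 21, Z3→D2 25, Z4→D2 2, Z5→D2 19, Z6→D2 37, Z7→D2 12  ⇒ total 119.
Compare {D4}: total 125.
Compare {D3}: total 140.
No size-1 selection does better; minimum is 119.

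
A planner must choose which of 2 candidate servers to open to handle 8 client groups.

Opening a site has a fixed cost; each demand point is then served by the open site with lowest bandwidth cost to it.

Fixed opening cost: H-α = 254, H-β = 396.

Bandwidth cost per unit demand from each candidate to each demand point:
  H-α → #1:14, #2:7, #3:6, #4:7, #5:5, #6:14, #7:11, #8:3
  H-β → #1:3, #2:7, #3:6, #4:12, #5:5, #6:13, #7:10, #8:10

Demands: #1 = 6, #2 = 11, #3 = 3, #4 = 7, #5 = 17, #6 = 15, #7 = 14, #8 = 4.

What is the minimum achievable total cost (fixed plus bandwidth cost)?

Open {H-α}: assign each demand point to its cheapest open site.
  #1→H-α 6×14=84, #2→H-α 11×7=77, #3→H-α 3×6=18, #4→H-α 7×7=49, #5→H-α 17×5=85, #6→H-α 15×14=210, #7→H-α 14×11=154, #8→H-α 4×3=12
  bandwidth cost 689, fixed 254 → total 943.
Compare {H-β}: bandwidth cost 657 + fixed 396 = 1053.
Compare {H-α, H-β}: bandwidth cost 594 + fixed 650 = 1244.

943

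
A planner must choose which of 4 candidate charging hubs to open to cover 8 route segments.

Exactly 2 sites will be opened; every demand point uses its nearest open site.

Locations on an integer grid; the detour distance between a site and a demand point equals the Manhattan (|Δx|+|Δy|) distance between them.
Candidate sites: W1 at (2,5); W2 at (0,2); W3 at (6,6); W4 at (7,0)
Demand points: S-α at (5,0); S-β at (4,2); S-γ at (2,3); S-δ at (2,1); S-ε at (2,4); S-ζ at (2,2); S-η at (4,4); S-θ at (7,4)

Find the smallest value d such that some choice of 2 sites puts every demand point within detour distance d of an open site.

Open {W1, W4}.
  Farthest demand point is S-β at detour distance 5 (to W1); all others are ≤ 5.
With {W2, W4} the worst case is 6.
With {W1, W2} the worst case is 7.
No size-2 selection achieves below 5.

5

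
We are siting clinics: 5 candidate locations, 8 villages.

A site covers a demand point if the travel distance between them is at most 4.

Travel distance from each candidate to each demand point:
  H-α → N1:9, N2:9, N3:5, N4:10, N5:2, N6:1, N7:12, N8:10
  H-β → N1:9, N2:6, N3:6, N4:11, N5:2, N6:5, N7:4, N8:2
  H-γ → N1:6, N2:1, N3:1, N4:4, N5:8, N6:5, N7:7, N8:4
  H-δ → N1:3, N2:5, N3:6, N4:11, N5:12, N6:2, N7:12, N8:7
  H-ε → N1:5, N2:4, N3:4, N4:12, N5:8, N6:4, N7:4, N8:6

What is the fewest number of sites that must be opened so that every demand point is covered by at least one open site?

Coverage sets (demand points within 4 of each site):
  H-α: {N5, N6}
  H-β: {N5, N7, N8}
  H-γ: {N2, N3, N4, N8}
  H-δ: {N1, N6}
  H-ε: {N2, N3, N6, N7}
No 2 sites suffice: every size-2 union leaves at least one demand point uncovered.
But {H-β, H-γ, H-δ} covers everything, so the minimum is 3.

3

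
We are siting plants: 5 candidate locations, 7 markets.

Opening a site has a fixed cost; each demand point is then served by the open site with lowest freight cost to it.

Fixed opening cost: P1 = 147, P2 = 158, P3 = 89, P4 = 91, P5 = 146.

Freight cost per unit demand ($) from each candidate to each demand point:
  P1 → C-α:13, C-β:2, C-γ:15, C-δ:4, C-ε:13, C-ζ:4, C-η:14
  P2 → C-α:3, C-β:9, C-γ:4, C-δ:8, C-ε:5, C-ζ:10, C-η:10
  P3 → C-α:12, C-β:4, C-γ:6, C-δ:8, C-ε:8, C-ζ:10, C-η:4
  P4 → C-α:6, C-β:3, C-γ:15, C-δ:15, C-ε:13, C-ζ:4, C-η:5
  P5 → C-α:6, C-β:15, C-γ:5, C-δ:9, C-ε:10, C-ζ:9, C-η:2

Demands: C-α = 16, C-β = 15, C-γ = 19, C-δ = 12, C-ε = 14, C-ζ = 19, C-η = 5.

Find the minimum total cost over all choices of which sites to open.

685

Open {P2, P4}: assign each demand point to its cheapest open site.
  C-α→P2 16×3=48, C-β→P4 15×3=45, C-γ→P2 19×4=76, C-δ→P2 12×8=96, C-ε→P2 14×5=70, C-ζ→P4 19×4=76, C-η→P4 5×5=25
  freight cost 436, fixed 249 → total 685.
Compare {P1, P2}: freight cost 398 + fixed 305 = 703.
Compare {P3, P4}: freight cost 559 + fixed 180 = 739.
Compare {P1, P2, P3}: freight cost 368 + fixed 394 = 762.
All other subsets cost ≥ 703. Minimum total cost: 685.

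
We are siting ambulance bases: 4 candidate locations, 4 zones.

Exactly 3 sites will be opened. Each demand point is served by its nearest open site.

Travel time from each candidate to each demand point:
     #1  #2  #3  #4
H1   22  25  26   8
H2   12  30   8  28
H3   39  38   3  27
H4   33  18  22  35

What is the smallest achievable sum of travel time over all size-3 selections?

46

Open {H1, H2, H4}.
  #1→H2 12, #2→H4 18, #3→H2 8, #4→H1 8  ⇒ total 46.
Compare {H1, H2, H3}: total 48.
Compare {H1, H3, H4}: total 51.
No size-3 selection does better; minimum is 46.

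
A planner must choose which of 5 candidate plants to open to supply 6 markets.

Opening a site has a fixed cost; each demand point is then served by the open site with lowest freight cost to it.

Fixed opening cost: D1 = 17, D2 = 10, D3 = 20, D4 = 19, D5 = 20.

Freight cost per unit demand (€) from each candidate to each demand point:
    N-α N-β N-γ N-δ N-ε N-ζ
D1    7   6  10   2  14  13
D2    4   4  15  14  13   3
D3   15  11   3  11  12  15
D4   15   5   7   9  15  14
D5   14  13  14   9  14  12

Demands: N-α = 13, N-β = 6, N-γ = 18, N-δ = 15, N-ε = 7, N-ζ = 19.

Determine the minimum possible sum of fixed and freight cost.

348

Open {D1, D2, D3}: assign each demand point to its cheapest open site.
  N-α→D2 13×4=52, N-β→D2 6×4=24, N-γ→D3 18×3=54, N-δ→D1 15×2=30, N-ε→D3 7×12=84, N-ζ→D2 19×3=57
  freight cost 301, fixed 47 → total 348.
Compare {D1, D2, D3, D4}: freight cost 301 + fixed 66 = 367.
Compare {D1, D2, D3, D5}: freight cost 301 + fixed 67 = 368.
Compare {D1, D2, D3, D4, D5}: freight cost 301 + fixed 86 = 387.
All other subsets cost ≥ 367. Minimum total cost: 348.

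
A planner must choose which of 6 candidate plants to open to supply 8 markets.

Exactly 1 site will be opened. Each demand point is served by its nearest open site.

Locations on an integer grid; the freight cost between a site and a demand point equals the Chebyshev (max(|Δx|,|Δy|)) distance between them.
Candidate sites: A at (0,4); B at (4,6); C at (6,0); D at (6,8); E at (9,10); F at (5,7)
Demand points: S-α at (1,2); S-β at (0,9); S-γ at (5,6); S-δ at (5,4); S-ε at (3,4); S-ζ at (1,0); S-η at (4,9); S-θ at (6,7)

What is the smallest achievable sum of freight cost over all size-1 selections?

24

Open {B}.
  S-α→B 4, S-β→B 4, S-γ→B 1, S-δ→B 2, S-ε→B 2, S-ζ→B 6, S-η→B 3, S-θ→B 2  ⇒ total 24.
Compare {F}: total 27.
Compare {D}: total 33.
No size-1 selection does better; minimum is 24.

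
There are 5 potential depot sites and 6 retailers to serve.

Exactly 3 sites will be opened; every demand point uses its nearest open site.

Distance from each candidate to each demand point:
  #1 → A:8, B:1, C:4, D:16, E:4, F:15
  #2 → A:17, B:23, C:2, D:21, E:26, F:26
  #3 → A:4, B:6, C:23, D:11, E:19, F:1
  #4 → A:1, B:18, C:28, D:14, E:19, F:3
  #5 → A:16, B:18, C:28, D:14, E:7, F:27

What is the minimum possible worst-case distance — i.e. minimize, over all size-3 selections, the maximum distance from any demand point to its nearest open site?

Open {#1, #2, #3}.
  Farthest demand point is D at distance 11 (to #3); all others are ≤ 11.
With {#1, #3, #4} the worst case is 11.
With {#1, #3, #5} the worst case is 11.
No size-3 selection achieves below 11.

11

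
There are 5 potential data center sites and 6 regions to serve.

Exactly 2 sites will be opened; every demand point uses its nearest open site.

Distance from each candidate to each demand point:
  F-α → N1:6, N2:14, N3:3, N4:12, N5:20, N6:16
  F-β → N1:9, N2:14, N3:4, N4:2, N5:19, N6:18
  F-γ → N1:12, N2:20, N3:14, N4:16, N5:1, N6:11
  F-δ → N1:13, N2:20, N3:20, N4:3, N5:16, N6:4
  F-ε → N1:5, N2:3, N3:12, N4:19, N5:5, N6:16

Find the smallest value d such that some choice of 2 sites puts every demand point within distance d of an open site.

12

Open {F-δ, F-ε}.
  Farthest demand point is N3 at distance 12 (to F-ε); all others are ≤ 12.
With {F-α, F-γ} the worst case is 14.
With {F-β, F-γ} the worst case is 14.
No size-2 selection achieves below 12.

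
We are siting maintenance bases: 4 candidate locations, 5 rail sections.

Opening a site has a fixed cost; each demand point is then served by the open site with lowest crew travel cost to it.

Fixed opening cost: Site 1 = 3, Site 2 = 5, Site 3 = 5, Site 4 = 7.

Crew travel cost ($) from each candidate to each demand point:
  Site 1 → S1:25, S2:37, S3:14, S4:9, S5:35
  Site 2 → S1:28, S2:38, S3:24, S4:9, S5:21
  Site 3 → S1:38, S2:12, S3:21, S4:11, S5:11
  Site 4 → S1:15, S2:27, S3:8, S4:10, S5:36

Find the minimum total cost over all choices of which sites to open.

68

Open {Site 3, Site 4}: assign each demand point to its cheapest open site.
  S1→Site 4 15, S2→Site 3 12, S3→Site 4 8, S4→Site 4 10, S5→Site 3 11
  crew travel cost 56, fixed 12 → total 68.
Compare {Site 1, Site 3, Site 4}: crew travel cost 55 + fixed 15 = 70.
Compare {Site 2, Site 3, Site 4}: crew travel cost 55 + fixed 17 = 72.
Compare {Site 1, Site 2, Site 3, Site 4}: crew travel cost 55 + fixed 20 = 75.
All other subsets cost ≥ 70. Minimum total cost: 68.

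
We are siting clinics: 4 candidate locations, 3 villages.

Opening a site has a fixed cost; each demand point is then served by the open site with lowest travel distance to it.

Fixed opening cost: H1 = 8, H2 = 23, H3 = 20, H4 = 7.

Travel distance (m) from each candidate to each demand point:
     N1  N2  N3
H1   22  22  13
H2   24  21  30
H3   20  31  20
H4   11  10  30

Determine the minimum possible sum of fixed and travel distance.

Open {H1, H4}: assign each demand point to its cheapest open site.
  N1→H4 11, N2→H4 10, N3→H1 13
  travel distance 34, fixed 15 → total 49.
Compare {H4}: travel distance 51 + fixed 7 = 58.
Compare {H1}: travel distance 57 + fixed 8 = 65.
Compare {H3, H4}: travel distance 41 + fixed 27 = 68.
All other subsets cost ≥ 58. Minimum total cost: 49.

49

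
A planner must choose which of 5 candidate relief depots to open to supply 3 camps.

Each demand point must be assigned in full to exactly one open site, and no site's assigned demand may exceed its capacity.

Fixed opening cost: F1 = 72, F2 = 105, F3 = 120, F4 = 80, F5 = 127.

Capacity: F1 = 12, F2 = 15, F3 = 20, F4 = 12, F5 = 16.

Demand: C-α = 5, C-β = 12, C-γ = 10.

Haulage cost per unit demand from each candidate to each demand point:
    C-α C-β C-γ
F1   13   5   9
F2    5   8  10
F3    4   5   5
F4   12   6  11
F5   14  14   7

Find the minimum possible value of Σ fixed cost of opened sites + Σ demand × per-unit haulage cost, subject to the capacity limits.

Open {F1, F3}; cheapest assignment that respects the capacities:
  F1 (cap 12, load 12): C-β — cost 12×5 = 60
  F3 (cap 20, load 15): C-α, C-γ — cost 5×4 + 10×5 = 70
  Shipping 130, fixed 192 → total 322.
  Any other capacity-feasible assignment to {F1, F3} ships for at least 130.
Compare {F3, F4}: its best feasible assignment gives total 342.
Compare {F1, F2}: its best feasible assignment gives total 362.
Every other set of open sites that can feasibly serve all demand totals ≥ 342 even under its best assignment. Minimum: 322.

322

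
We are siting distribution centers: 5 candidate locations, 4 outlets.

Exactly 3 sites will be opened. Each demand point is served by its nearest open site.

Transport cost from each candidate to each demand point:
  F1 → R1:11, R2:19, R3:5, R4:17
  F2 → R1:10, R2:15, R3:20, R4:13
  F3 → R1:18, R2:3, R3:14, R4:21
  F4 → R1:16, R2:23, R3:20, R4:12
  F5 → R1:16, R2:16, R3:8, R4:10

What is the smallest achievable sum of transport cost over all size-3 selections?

Open {F1, F3, F5}.
  R1→F1 11, R2→F3 3, R3→F1 5, R4→F5 10  ⇒ total 29.
Compare {F1, F2, F3}: total 31.
Compare {F1, F3, F4}: total 31.
No size-3 selection does better; minimum is 29.

29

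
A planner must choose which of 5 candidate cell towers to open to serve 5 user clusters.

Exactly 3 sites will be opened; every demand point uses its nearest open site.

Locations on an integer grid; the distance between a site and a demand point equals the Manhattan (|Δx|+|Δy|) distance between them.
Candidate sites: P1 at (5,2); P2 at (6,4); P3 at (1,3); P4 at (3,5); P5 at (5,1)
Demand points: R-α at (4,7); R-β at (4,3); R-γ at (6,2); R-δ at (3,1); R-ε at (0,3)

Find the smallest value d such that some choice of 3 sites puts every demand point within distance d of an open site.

3

Open {P1, P3, P4}.
  Farthest demand point is R-α at distance 3 (to P4); all others are ≤ 3.
With {P3, P4, P5} the worst case is 3.
With {P2, P3, P4} the worst case is 4.
No size-3 selection achieves below 3.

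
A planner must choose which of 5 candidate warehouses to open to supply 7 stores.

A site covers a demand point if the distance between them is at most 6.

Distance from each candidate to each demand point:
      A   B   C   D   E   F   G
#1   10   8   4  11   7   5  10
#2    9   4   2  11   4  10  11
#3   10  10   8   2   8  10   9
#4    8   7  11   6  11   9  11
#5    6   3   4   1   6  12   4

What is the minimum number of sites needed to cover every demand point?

Coverage sets (demand points within 6 of each site):
  #1: {C, F}
  #2: {B, C, E}
  #3: {D}
  #4: {D}
  #5: {A, B, C, D, E, G}
No single site covers all 7 demand points.
But {#1, #5} covers everything, so the minimum is 2.

2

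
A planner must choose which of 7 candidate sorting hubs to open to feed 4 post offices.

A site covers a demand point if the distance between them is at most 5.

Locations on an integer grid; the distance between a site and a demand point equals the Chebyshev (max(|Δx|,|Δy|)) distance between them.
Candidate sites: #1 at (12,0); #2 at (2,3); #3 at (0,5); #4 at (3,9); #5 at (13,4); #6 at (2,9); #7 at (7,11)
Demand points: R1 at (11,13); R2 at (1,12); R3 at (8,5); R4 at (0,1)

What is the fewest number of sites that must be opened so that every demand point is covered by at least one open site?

Coverage sets (demand points within 5 of each site):
  #1: {R3}
  #2: {R4}
  #3: {R4}
  #4: {R2, R3}
  #5: {R3}
  #6: {R2}
  #7: {R1}
No 2 sites suffice: every size-2 union leaves at least one demand point uncovered.
But {#2, #4, #7} covers everything, so the minimum is 3.

3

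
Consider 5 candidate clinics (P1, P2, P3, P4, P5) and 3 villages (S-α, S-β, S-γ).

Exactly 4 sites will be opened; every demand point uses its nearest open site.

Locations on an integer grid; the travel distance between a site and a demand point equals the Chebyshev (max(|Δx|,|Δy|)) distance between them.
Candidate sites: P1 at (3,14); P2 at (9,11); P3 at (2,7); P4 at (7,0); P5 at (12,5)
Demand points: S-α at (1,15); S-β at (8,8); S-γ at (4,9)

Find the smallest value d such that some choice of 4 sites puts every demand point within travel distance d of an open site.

3

Open {P1, P2, P3, P4}.
  Farthest demand point is S-β at travel distance 3 (to P2); all others are ≤ 3.
With {P1, P2, P3, P5} the worst case is 3.
With {P1, P3, P4, P5} the worst case is 4.
No size-4 selection achieves below 3.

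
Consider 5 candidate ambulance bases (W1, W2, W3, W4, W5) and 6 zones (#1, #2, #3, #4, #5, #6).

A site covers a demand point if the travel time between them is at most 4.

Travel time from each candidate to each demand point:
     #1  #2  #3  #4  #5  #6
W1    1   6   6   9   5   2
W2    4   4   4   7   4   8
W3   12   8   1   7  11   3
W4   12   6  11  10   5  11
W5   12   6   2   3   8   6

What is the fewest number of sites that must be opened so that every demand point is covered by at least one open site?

3

Coverage sets (demand points within 4 of each site):
  W1: {#1, #6}
  W2: {#1, #2, #3, #5}
  W3: {#3, #6}
  W4: {}
  W5: {#3, #4}
No 2 sites suffice: every size-2 union leaves at least one demand point uncovered.
But {W1, W2, W5} covers everything, so the minimum is 3.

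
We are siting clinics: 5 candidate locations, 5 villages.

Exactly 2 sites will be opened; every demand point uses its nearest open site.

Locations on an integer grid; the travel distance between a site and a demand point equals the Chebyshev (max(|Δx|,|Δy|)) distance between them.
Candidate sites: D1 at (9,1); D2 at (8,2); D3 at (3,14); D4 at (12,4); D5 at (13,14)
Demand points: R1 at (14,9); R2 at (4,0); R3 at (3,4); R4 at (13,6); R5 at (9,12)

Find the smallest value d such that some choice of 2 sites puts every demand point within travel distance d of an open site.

5

Open {D2, D5}.
  Farthest demand point is R1 at travel distance 5 (to D5); all others are ≤ 5.
With {D1, D5} the worst case is 6.
With {D2, D3} the worst case is 7.
No size-2 selection achieves below 5.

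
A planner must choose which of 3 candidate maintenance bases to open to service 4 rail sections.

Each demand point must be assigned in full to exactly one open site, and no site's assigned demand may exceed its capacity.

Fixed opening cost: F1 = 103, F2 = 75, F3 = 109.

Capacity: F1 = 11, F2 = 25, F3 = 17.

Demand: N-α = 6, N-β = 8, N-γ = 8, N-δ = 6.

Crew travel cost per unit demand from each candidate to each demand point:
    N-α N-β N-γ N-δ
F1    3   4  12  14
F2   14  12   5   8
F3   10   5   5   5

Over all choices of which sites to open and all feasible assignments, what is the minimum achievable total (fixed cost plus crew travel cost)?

372

Open {F2, F3}; cheapest assignment that respects the capacities:
  F2 (cap 25, load 14): N-γ, N-δ — cost 8×5 + 6×8 = 88
  F3 (cap 17, load 14): N-α, N-β — cost 6×10 + 8×5 = 100
  Shipping 188, fixed 184 → total 372.
  Any other capacity-feasible assignment to {F2, F3} ships for at least 188.
Compare {F1, F2}: its best feasible assignment gives total 380.
Compare {F1, F2, F3}: its best feasible assignment gives total 415.
Every other set of open sites that can feasibly serve all demand totals ≥ 380 even under its best assignment. Minimum: 372.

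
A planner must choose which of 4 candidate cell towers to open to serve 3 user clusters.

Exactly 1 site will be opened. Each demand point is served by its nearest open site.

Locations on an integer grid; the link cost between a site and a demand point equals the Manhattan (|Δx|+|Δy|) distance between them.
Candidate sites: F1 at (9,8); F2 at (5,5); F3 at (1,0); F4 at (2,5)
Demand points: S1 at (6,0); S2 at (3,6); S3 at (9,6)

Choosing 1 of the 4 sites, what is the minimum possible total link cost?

Open {F2}.
  S1→F2 6, S2→F2 3, S3→F2 5  ⇒ total 14.
Compare {F4}: total 19.
Compare {F1}: total 21.
No size-1 selection does better; minimum is 14.

14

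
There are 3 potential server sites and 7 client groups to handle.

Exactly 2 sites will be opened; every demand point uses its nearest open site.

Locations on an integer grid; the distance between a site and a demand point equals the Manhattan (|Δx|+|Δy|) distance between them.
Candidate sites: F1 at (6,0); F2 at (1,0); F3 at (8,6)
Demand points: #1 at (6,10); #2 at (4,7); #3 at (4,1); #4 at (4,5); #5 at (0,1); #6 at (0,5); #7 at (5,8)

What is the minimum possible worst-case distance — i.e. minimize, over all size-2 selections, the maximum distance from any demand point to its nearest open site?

6

Open {F2, F3}.
  Farthest demand point is #1 at distance 6 (to F3); all others are ≤ 6.
With {F1, F3} the worst case is 9.
With {F1, F2} the worst case is 10.
No size-2 selection achieves below 6.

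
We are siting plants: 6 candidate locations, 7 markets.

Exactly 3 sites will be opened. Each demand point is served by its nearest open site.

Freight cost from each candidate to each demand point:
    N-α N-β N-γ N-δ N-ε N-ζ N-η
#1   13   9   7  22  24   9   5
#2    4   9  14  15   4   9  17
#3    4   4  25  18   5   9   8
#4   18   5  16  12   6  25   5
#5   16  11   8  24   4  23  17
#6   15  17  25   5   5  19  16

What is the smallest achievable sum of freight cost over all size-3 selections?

Open {#1, #3, #6}.
  N-α→#3 4, N-β→#3 4, N-γ→#1 7, N-δ→#6 5, N-ε→#3 5, N-ζ→#1 9, N-η→#1 5  ⇒ total 39.
Compare {#3, #5, #6}: total 42.
Compare {#1, #2, #6}: total 43.
No size-3 selection does better; minimum is 39.

39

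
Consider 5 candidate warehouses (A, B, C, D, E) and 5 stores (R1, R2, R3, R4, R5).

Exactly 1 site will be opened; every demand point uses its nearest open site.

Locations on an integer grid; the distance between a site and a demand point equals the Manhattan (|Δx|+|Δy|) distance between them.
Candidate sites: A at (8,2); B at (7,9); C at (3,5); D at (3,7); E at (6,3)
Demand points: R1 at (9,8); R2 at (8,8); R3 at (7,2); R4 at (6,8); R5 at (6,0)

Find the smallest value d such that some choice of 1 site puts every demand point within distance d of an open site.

8

Open {A}.
  Farthest demand point is R4 at distance 8 (to A); all others are ≤ 8.
With {E} the worst case is 8.
With {C} the worst case is 9.
No size-1 selection achieves below 8.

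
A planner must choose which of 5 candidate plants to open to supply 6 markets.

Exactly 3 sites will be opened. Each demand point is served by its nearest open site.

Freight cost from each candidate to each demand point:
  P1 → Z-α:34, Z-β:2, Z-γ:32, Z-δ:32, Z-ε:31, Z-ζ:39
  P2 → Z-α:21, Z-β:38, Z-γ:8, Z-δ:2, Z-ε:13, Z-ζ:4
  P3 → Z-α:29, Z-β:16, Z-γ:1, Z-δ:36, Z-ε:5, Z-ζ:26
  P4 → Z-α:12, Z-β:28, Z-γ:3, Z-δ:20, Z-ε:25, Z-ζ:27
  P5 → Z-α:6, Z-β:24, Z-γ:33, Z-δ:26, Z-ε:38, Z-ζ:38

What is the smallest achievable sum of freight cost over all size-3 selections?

34

Open {P2, P3, P5}.
  Z-α→P5 6, Z-β→P3 16, Z-γ→P3 1, Z-δ→P2 2, Z-ε→P3 5, Z-ζ→P2 4  ⇒ total 34.
Compare {P1, P2, P3}: total 35.
Compare {P1, P2, P5}: total 35.
No size-3 selection does better; minimum is 34.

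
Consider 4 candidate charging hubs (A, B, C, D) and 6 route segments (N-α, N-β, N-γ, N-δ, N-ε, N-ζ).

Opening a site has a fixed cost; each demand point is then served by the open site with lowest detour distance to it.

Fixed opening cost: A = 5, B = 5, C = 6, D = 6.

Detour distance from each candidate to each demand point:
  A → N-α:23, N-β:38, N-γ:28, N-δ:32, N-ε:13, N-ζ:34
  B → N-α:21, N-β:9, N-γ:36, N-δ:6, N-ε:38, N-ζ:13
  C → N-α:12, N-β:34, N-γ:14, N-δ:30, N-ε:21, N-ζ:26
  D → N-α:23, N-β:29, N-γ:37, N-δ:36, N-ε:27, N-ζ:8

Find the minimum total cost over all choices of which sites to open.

Open {A, B, C}: assign each demand point to its cheapest open site.
  N-α→C 12, N-β→B 9, N-γ→C 14, N-δ→B 6, N-ε→A 13, N-ζ→B 13
  detour distance 67, fixed 16 → total 83.
Compare {A, B, C, D}: detour distance 62 + fixed 22 = 84.
Compare {B, C}: detour distance 75 + fixed 11 = 86.
Compare {B, C, D}: detour distance 70 + fixed 17 = 87.
All other subsets cost ≥ 84. Minimum total cost: 83.

83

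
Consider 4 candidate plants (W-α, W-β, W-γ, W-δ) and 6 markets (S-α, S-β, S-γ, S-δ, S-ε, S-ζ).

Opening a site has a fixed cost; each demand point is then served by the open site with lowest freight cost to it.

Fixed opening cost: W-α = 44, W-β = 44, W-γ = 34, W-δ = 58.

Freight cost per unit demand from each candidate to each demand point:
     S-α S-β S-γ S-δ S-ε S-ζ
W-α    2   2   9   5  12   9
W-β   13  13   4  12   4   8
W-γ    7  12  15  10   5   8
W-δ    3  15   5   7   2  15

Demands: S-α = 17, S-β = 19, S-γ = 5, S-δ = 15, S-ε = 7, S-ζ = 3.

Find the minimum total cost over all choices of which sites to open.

Open {W-α, W-β}: assign each demand point to its cheapest open site.
  S-α→W-α 17×2=34, S-β→W-α 19×2=38, S-γ→W-β 5×4=20, S-δ→W-α 15×5=75, S-ε→W-β 7×4=28, S-ζ→W-β 3×8=24
  freight cost 219, fixed 88 → total 307.
Compare {W-α, W-δ}: freight cost 213 + fixed 102 = 315.
Compare {W-α, W-γ}: freight cost 251 + fixed 78 = 329.
Compare {W-α, W-β, W-γ}: freight cost 219 + fixed 122 = 341.
All other subsets cost ≥ 315. Minimum total cost: 307.

307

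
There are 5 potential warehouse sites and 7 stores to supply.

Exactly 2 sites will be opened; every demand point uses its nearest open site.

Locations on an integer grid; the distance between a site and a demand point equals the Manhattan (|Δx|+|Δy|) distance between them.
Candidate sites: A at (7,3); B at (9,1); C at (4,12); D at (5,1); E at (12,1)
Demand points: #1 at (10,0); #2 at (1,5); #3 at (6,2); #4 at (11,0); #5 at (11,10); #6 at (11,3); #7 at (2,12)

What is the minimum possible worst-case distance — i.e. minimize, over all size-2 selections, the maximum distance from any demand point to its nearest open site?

9

Open {A, C}.
  Farthest demand point is #5 at distance 9 (to C); all others are ≤ 9.
With {C, D} the worst case is 9.
With {B, C} the worst case is 10.
No size-2 selection achieves below 9.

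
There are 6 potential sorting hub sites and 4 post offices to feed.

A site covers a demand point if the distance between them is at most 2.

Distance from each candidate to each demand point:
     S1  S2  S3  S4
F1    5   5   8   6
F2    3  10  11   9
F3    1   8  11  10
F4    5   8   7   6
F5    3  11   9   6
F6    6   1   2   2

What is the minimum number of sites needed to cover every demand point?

Coverage sets (demand points within 2 of each site):
  F1: {}
  F2: {}
  F3: {S1}
  F4: {}
  F5: {}
  F6: {S2, S3, S4}
No single site covers all 4 demand points.
But {F3, F6} covers everything, so the minimum is 2.

2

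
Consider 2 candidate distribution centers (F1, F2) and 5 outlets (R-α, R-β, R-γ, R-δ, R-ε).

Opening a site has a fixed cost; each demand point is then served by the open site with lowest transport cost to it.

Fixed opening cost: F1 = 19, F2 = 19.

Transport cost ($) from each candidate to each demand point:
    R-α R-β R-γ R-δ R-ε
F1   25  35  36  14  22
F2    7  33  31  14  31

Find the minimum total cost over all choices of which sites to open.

Open {F2}: assign each demand point to its cheapest open site.
  R-α→F2 7, R-β→F2 33, R-γ→F2 31, R-δ→F2 14, R-ε→F2 31
  transport cost 116, fixed 19 → total 135.
Compare {F1, F2}: transport cost 107 + fixed 38 = 145.
Compare {F1}: transport cost 132 + fixed 19 = 151.

135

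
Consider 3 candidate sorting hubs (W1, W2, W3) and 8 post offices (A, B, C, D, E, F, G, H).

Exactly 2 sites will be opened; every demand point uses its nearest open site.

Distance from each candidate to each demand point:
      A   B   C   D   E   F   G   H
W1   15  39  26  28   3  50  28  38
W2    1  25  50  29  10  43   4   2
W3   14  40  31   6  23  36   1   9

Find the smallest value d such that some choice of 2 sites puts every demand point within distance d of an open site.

36

Open {W2, W3}.
  Farthest demand point is F at distance 36 (to W3); all others are ≤ 36.
With {W1, W3} the worst case is 39.
With {W1, W2} the worst case is 43.
No size-2 selection achieves below 36.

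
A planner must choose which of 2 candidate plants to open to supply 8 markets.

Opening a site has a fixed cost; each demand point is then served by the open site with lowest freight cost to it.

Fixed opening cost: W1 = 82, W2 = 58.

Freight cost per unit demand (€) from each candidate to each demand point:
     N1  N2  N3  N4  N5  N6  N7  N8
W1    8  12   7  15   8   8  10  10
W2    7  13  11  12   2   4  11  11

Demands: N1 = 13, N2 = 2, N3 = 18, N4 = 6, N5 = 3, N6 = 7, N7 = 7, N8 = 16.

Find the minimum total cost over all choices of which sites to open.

Open {W1, W2}: assign each demand point to its cheapest open site.
  N1→W2 13×7=91, N2→W1 2×12=24, N3→W1 18×7=126, N4→W2 6×12=72, N5→W2 3×2=6, N6→W2 7×4=28, N7→W1 7×10=70, N8→W1 16×10=160
  freight cost 577, fixed 140 → total 717.
Compare {W2}: freight cost 674 + fixed 58 = 732.
Compare {W1}: freight cost 654 + fixed 82 = 736.

717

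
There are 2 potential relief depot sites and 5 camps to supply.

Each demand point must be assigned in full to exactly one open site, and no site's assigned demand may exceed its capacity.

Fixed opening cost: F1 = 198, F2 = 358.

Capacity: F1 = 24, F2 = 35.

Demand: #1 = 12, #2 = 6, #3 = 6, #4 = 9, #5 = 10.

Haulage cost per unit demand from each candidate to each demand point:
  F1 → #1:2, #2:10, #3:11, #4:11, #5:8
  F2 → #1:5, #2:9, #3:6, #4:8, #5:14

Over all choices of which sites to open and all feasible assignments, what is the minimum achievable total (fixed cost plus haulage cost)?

822

Open {F1, F2}; cheapest assignment that respects the capacities:
  F1 (cap 24, load 22): #1, #5 — cost 12×2 + 10×8 = 104
  F2 (cap 35, load 21): #2, #3, #4 — cost 6×9 + 6×6 + 9×8 = 162
  Shipping 266, fixed 556 → total 822.
  Any other capacity-feasible assignment to {F1, F2} ships for at least 266.
Total demand is 43 and no other set of sites has combined capacity ≥ 43, so {F1, F2} is the only feasible choice of open sites. Minimum: 822.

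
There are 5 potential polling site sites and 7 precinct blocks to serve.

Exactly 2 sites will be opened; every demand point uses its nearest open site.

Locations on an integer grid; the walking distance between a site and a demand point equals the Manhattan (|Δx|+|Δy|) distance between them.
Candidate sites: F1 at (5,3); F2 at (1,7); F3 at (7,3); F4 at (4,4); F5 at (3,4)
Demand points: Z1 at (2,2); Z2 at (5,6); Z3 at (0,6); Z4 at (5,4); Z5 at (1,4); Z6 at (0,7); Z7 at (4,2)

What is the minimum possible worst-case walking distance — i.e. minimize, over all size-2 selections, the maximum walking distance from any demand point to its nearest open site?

4

Open {F1, F2}.
  Farthest demand point is Z1 at walking distance 4 (to F1); all others are ≤ 4.
With {F2, F4} the worst case is 4.
With {F2, F5} the worst case is 4.
No size-2 selection achieves below 4.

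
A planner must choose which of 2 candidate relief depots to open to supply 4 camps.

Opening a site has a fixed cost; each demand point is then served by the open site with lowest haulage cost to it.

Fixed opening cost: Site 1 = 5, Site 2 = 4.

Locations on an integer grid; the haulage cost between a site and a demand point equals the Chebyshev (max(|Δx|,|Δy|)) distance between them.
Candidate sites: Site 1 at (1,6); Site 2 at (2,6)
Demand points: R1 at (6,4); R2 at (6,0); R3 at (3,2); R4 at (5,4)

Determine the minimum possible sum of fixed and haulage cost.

Open {Site 2}: assign each demand point to its cheapest open site.
  R1→Site 2 4, R2→Site 2 6, R3→Site 2 4, R4→Site 2 3
  haulage cost 17, fixed 4 → total 21.
Compare {Site 1}: haulage cost 19 + fixed 5 = 24.
Compare {Site 1, Site 2}: haulage cost 17 + fixed 9 = 26.

21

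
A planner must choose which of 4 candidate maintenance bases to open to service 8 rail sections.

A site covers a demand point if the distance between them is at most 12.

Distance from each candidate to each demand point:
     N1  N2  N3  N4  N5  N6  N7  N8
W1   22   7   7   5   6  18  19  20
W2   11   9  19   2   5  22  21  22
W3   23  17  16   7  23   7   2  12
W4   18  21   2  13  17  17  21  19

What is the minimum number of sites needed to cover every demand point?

3

Coverage sets (demand points within 12 of each site):
  W1: {N2, N3, N4, N5}
  W2: {N1, N2, N4, N5}
  W3: {N4, N6, N7, N8}
  W4: {N3}
No 2 sites suffice: every size-2 union leaves at least one demand point uncovered.
But {W1, W2, W3} covers everything, so the minimum is 3.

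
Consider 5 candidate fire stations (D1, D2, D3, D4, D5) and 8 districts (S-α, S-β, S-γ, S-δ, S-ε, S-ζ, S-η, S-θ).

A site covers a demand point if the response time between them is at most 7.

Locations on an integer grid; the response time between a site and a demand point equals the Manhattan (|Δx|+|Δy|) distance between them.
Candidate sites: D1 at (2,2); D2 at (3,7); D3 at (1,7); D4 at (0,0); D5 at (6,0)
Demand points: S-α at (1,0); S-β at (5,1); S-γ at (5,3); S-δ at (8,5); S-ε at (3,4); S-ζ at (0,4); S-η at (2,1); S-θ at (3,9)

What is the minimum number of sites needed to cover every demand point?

2

Coverage sets (demand points within 7 of each site):
  D1: {S-α, S-β, S-γ, S-ε, S-ζ, S-η}
  D2: {S-γ, S-δ, S-ε, S-ζ, S-η, S-θ}
  D3: {S-α, S-ε, S-ζ, S-η, S-θ}
  D4: {S-α, S-β, S-ε, S-ζ, S-η}
  D5: {S-α, S-β, S-γ, S-δ, S-ε, S-η}
No single site covers all 8 demand points.
But {D1, D2} covers everything, so the minimum is 2.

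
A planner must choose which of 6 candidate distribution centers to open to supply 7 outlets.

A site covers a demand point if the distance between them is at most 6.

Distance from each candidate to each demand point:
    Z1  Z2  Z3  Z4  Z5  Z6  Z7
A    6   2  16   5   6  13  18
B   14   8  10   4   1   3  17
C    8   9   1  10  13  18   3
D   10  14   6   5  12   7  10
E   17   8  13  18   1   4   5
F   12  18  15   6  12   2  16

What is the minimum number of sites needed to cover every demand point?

3

Coverage sets (demand points within 6 of each site):
  A: {Z1, Z2, Z4, Z5}
  B: {Z4, Z5, Z6}
  C: {Z3, Z7}
  D: {Z3, Z4}
  E: {Z5, Z6, Z7}
  F: {Z4, Z6}
No 2 sites suffice: every size-2 union leaves at least one demand point uncovered.
But {A, B, C} covers everything, so the minimum is 3.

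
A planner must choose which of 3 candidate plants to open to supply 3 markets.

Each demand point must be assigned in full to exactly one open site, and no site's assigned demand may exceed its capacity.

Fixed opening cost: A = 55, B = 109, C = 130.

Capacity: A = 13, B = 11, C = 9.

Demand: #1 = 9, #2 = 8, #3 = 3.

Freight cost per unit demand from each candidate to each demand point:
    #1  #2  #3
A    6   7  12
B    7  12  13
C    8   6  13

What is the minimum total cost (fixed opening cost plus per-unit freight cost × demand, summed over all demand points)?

Open {A, B}; cheapest assignment that respects the capacities:
  A (cap 13, load 11): #2, #3 — cost 8×7 + 3×12 = 92
  B (cap 11, load 9): #1 — cost 9×7 = 63
  Shipping 155, fixed 164 → total 319.
  Any other capacity-feasible assignment to {A, B} ships for at least 155.
Compare {A, C}: its best feasible assignment gives total 323.
Compare {A, B, C}: its best feasible assignment gives total 432.
Every other set of open sites that can feasibly serve all demand totals ≥ 323 even under its best assignment. Minimum: 319.

319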